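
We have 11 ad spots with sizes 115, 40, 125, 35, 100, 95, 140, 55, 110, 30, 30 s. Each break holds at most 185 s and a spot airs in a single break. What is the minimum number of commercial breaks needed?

Total = 140 + 125 + 115 + 110 + 100 + 95 + 55 + 40 + 35 + 30 + 30 = 875 s.
Lower bound: ⌈875/185⌉ = 5 commercial breaks.
Also, 6 ad spots each exceed 185/2 s, and no two of those can share a break, so at least 6 commercial breaks are needed.
A packing using 6 commercial breaks:
  break 1: 140 + 40 = 180
  break 2: 125 + 55 = 180
  break 3: 115 + 35 + 30 = 180
  break 4: 110 + 30 = 140
  break 5: 100 = 100
  break 6: 95 = 95
This matches the lower bound, so 6 is optimal.

6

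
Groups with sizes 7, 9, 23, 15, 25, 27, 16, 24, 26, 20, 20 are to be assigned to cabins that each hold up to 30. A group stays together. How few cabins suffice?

9

Total = 27 + 26 + 25 + 24 + 23 + 20 + 20 + 16 + 15 + 9 + 7 = 212.
Lower bound: ⌈212/30⌉ = 8 cabins.
A packing using 9 cabins:
  cabin 1: 27 = 27
  cabin 2: 26 = 26
  cabin 3: 25 = 25
  cabin 4: 24 = 24
  cabin 5: 23 + 7 = 30
  cabin 6: 20 + 9 = 29
  cabin 7: 20 = 20
  cabin 8: 16 = 16
  cabin 9: 15 = 15
No arrangement into 8 cabins stays within capacity, so 9 is optimal.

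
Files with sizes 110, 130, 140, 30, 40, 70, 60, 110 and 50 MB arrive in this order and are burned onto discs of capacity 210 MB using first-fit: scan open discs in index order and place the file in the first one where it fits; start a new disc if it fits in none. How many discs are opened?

  110 → disc 1 (new)  [load 110/210]
  130 → disc 2 (new)  [load 130/210]
  140 → disc 3 (new)  [load 140/210]
  30 → disc 1  [load 140/210]
  40 → disc 1  [load 180/210]
  70 → disc 2  [load 200/210]
  60 → disc 3  [load 200/210]
  110 → disc 4 (new)  [load 110/210]
  50 → disc 4  [load 160/210]
4 discs opened.

4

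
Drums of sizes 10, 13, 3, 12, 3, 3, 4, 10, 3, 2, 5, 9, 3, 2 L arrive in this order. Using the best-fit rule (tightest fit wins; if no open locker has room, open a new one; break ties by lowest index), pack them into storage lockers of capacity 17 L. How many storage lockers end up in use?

5

  10 → locker 1 (new)  [load 10/17]
  13 → locker 2 (new)  [load 13/17]
  3 → locker 2  [load 16/17]
  12 → locker 3 (new)  [load 12/17]
  3 → locker 3  [load 15/17]
  3 → locker 1  [load 13/17]
  4 → locker 1  [load 17/17]
  10 → locker 4 (new)  [load 10/17]
  3 → locker 4  [load 13/17]
  2 → locker 3  [load 17/17]
  5 → locker 5 (new)  [load 5/17]
  9 → locker 5  [load 14/17]
  3 → locker 5  [load 17/17]
  2 → locker 4  [load 15/17]
5 storage lockers opened.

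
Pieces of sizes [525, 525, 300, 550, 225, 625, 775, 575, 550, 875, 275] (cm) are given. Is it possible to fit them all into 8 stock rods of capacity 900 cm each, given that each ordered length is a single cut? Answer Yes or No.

Yes

A valid assignment using 8 stock rods:
  stock rod 1: 875 = 875
  stock rod 2: 775 = 775
  stock rod 3: 625 + 275 = 900
  stock rod 4: 575 + 300 = 875
  stock rod 5: 550 + 225 = 775
  stock rod 6: 550 = 550
  stock rod 7: 525 = 525
  stock rod 8: 525 = 525
Every load is within 900 cm, so 8 stock rods suffice.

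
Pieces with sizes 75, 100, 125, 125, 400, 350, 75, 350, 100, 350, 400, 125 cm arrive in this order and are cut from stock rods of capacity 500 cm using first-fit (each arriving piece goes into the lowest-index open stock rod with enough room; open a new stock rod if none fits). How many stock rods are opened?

6

  75 → stock rod 1 (new)  [load 75/500]
  100 → stock rod 1  [load 175/500]
  125 → stock rod 1  [load 300/500]
  125 → stock rod 1  [load 425/500]
  400 → stock rod 2 (new)  [load 400/500]
  350 → stock rod 3 (new)  [load 350/500]
  75 → stock rod 1  [load 500/500]
  350 → stock rod 4 (new)  [load 350/500]
  100 → stock rod 2  [load 500/500]
  350 → stock rod 5 (new)  [load 350/500]
  400 → stock rod 6 (new)  [load 400/500]
  125 → stock rod 3  [load 475/500]
6 stock rods opened.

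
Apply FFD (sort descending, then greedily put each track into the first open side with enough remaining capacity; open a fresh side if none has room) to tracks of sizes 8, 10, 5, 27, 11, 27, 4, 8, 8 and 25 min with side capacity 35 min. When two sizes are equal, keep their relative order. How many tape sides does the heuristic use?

4

Sorted descending: 27, 27, 25, 11, 10, 8, 8, 8, 5, 4.
  27 → side 1 (new)  [load 27/35]
  27 → side 2 (new)  [load 27/35]
  25 → side 3 (new)  [load 25/35]
  11 → side 4 (new)  [load 11/35]
  10 → side 3  [load 35/35]
  8 → side 1  [load 35/35]
  8 → side 2  [load 35/35]
  8 → side 4  [load 19/35]
  5 → side 4  [load 24/35]
  4 → side 4  [load 28/35]
4 tape sides opened.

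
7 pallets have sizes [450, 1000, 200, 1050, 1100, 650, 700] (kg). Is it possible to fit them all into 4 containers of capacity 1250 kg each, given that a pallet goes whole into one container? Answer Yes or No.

Total = 5150 kg; ⌈5150/1250⌉ = 5.
At least 5 containers are required, but only 4 are allowed.

No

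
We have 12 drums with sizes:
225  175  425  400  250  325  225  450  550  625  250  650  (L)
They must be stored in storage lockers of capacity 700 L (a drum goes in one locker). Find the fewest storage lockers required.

Total = 650 + 625 + 550 + 450 + 425 + 400 + 325 + 250 + 250 + 225 + 225 + 175 = 4550 L.
Lower bound: ⌈4550/700⌉ = 7 storage lockers.
A packing using 8 storage lockers:
  locker 1: 650 = 650
  locker 2: 625 = 625
  locker 3: 550 = 550
  locker 4: 450 + 250 = 700
  locker 5: 425 + 250 = 675
  locker 6: 400 + 225 = 625
  locker 7: 325 + 225 = 550
  locker 8: 175 = 175
No arrangement into 7 storage lockers stays within capacity, so 8 is optimal.

8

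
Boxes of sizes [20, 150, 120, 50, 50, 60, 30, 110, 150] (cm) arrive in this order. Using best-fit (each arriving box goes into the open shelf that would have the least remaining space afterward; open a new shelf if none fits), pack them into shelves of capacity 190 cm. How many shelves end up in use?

5

  20 → shelf 1 (new)  [load 20/190]
  150 → shelf 1  [load 170/190]
  120 → shelf 2 (new)  [load 120/190]
  50 → shelf 2  [load 170/190]
  50 → shelf 3 (new)  [load 50/190]
  60 → shelf 3  [load 110/190]
  30 → shelf 3  [load 140/190]
  110 → shelf 4 (new)  [load 110/190]
  150 → shelf 5 (new)  [load 150/190]
5 shelves opened.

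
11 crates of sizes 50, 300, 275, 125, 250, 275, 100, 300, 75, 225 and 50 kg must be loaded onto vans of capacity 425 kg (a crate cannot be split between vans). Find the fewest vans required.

6

Total = 300 + 300 + 275 + 275 + 250 + 225 + 125 + 100 + 75 + 50 + 50 = 2025 kg.
Lower bound: ⌈2025/425⌉ = 5 vans.
Also, 6 crates each exceed 425/2 kg, and no two of those can share a van, so at least 6 vans are needed.
A packing using 6 vans:
  van 1: 300 + 125 = 425
  van 2: 300 + 100 = 400
  van 3: 275 + 75 + 50 = 400
  van 4: 275 + 50 = 325
  van 5: 250 = 250
  van 6: 225 = 225
This matches the lower bound, so 6 is optimal.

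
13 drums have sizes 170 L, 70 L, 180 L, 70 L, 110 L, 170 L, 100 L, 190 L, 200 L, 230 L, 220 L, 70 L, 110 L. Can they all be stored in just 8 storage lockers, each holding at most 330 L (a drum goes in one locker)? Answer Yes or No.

A valid assignment using 7 storage lockers:
  locker 1: 230 + 100 = 330
  locker 2: 220 + 110 = 330
  locker 3: 200 + 110 = 310
  locker 4: 190 + 70 + 70 = 330
  locker 5: 180 + 70 = 250
  locker 6: 170 = 170
  locker 7: 170 = 170
That uses only 7 ≤ 8, so 8 storage lockers are enough.

Yes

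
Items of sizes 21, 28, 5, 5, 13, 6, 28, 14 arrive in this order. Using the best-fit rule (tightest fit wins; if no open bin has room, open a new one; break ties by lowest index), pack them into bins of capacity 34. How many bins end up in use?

  21 → bin 1 (new)  [load 21/34]
  28 → bin 2 (new)  [load 28/34]
  5 → bin 2  [load 33/34]
  5 → bin 1  [load 26/34]
  13 → bin 3 (new)  [load 13/34]
  6 → bin 1  [load 32/34]
  28 → bin 4 (new)  [load 28/34]
  14 → bin 3  [load 27/34]
4 bins opened.

4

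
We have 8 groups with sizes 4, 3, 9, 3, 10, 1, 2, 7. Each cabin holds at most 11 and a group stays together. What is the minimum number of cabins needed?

Total = 10 + 9 + 7 + 4 + 3 + 3 + 2 + 1 = 39.
Lower bound: ⌈39/11⌉ = 4 cabins.
A packing using 4 cabins:
  cabin 1: 10 + 1 = 11
  cabin 2: 9 + 2 = 11
  cabin 3: 7 + 4 = 11
  cabin 4: 3 + 3 = 6
This matches the lower bound, so 4 is optimal.

4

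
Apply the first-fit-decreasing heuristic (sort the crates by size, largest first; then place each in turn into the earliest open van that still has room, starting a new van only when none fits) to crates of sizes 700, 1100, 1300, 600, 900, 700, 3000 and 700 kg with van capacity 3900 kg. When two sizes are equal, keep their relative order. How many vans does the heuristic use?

3

Sorted descending: 3000, 1300, 1100, 900, 700, 700, 700, 600.
  3000 → van 1 (new)  [load 3000/3900]
  1300 → van 2 (new)  [load 1300/3900]
  1100 → van 2  [load 2400/3900]
  900 → van 1  [load 3900/3900]
  700 → van 2  [load 3100/3900]
  700 → van 2  [load 3800/3900]
  700 → van 3 (new)  [load 700/3900]
  600 → van 3  [load 1300/3900]
3 vans opened.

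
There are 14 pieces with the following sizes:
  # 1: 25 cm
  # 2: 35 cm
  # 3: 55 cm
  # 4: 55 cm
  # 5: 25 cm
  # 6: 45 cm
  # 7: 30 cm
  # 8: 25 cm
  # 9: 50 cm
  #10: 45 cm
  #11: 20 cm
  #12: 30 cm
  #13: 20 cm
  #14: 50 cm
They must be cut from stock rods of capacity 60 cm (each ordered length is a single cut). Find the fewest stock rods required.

Total = 55 + 55 + 50 + 50 + 45 + 45 + 35 + 30 + 30 + 25 + 25 + 25 + 20 + 20 = 510 cm.
Lower bound: ⌈510/60⌉ = 9 stock rods.
A packing using 10 stock rods:
  stock rod 1: 55 = 55
  stock rod 2: 55 = 55
  stock rod 3: 50 = 50
  stock rod 4: 50 = 50
  stock rod 5: 45 = 45
  stock rod 6: 45 = 45
  stock rod 7: 35 + 25 = 60
  stock rod 8: 30 + 30 = 60
  stock rod 9: 25 + 25 = 50
  stock rod 10: 20 + 20 = 40
No arrangement into 9 stock rods stays within capacity, so 10 is optimal.

10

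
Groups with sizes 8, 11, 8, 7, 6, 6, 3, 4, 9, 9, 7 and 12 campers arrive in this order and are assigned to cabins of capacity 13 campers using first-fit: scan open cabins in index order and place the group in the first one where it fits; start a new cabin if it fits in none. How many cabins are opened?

  8 → cabin 1 (new)  [load 8/13]
  11 → cabin 2 (new)  [load 11/13]
  8 → cabin 3 (new)  [load 8/13]
  7 → cabin 4 (new)  [load 7/13]
  6 → cabin 4  [load 13/13]
  6 → cabin 5 (new)  [load 6/13]
  3 → cabin 1  [load 11/13]
  4 → cabin 3  [load 12/13]
  9 → cabin 6 (new)  [load 9/13]
  9 → cabin 7 (new)  [load 9/13]
  7 → cabin 5  [load 13/13]
  12 → cabin 8 (new)  [load 12/13]
8 cabins opened.

8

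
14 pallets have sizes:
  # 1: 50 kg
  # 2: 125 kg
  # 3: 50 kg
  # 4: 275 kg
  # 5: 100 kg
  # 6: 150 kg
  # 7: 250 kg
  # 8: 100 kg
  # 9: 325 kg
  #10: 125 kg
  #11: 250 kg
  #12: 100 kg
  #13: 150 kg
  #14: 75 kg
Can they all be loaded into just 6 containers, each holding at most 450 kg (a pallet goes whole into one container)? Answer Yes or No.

A valid assignment using 5 containers:
  container 1: 325 + 125 = 450
  container 2: 275 + 150 = 425
  container 3: 250 + 150 + 50 = 450
  container 4: 250 + 125 + 75 = 450
  container 5: 100 + 100 + 100 + 50 = 350
That uses only 5 ≤ 6, so 6 containers are enough.

Yes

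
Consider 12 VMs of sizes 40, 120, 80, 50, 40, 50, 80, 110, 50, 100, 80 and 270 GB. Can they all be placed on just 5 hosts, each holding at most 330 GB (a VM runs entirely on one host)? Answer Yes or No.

Yes

A valid assignment using 4 hosts:
  host 1: 270 + 50 = 320
  host 2: 120 + 110 + 100 = 330
  host 3: 80 + 80 + 80 + 50 + 40 = 330
  host 4: 50 + 40 = 90
That uses only 4 ≤ 5, so 5 hosts are enough.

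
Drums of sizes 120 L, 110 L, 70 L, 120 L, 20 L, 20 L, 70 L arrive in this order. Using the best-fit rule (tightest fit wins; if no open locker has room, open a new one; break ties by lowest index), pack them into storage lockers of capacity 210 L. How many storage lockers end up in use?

3

  120 → locker 1 (new)  [load 120/210]
  110 → locker 2 (new)  [load 110/210]
  70 → locker 1  [load 190/210]
  120 → locker 3 (new)  [load 120/210]
  20 → locker 1  [load 210/210]
  20 → locker 3  [load 140/210]
  70 → locker 3  [load 210/210]
3 storage lockers opened.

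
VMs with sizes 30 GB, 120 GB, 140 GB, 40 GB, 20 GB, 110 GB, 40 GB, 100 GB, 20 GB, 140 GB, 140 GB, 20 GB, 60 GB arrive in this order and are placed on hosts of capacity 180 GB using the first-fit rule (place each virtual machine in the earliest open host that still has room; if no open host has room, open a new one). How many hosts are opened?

  30 → host 1 (new)  [load 30/180]
  120 → host 1  [load 150/180]
  140 → host 2 (new)  [load 140/180]
  40 → host 2  [load 180/180]
  20 → host 1  [load 170/180]
  110 → host 3 (new)  [load 110/180]
  40 → host 3  [load 150/180]
  100 → host 4 (new)  [load 100/180]
  20 → host 3  [load 170/180]
  140 → host 5 (new)  [load 140/180]
  140 → host 6 (new)  [load 140/180]
  20 → host 4  [load 120/180]
  60 → host 4  [load 180/180]
6 hosts opened.

6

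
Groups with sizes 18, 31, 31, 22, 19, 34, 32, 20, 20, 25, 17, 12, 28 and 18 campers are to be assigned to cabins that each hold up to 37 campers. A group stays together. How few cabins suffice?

Total = 34 + 32 + 31 + 31 + 28 + 25 + 22 + 20 + 20 + 19 + 18 + 18 + 17 + 12 = 327 campers.
Lower bound: ⌈327/37⌉ = 9 cabins.
Also, 10 groups each exceed 37/2 campers, and no two of those can share a cabin, so at least 10 cabins are needed.
A packing using 11 cabins:
  cabin 1: 34 = 34
  cabin 2: 32 = 32
  cabin 3: 31 = 31
  cabin 4: 31 = 31
  cabin 5: 28 = 28
  cabin 6: 25 + 12 = 37
  cabin 7: 22 = 22
  cabin 8: 20 + 17 = 37
  cabin 9: 20 = 20
  cabin 10: 19 + 18 = 37
  cabin 11: 18 = 18
No arrangement into 10 cabins stays within capacity, so 11 is optimal.

11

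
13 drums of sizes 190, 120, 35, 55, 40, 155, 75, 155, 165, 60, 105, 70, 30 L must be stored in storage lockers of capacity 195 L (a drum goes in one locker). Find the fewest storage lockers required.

Total = 190 + 165 + 155 + 155 + 120 + 105 + 75 + 70 + 60 + 55 + 40 + 35 + 30 = 1255 L.
Lower bound: ⌈1255/195⌉ = 7 storage lockers.
A packing using 7 storage lockers:
  locker 1: 190 = 190
  locker 2: 165 + 30 = 195
  locker 3: 155 + 40 = 195
  locker 4: 155 + 35 = 190
  locker 5: 120 + 75 = 195
  locker 6: 105 + 70 = 175
  locker 7: 60 + 55 = 115
This matches the lower bound, so 7 is optimal.

7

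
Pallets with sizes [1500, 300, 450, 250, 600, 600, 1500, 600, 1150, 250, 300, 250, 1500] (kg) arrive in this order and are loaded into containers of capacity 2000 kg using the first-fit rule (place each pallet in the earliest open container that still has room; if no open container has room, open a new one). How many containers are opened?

  1500 → container 1 (new)  [load 1500/2000]
  300 → container 1  [load 1800/2000]
  450 → container 2 (new)  [load 450/2000]
  250 → container 2  [load 700/2000]
  600 → container 2  [load 1300/2000]
  600 → container 2  [load 1900/2000]
  1500 → container 3 (new)  [load 1500/2000]
  600 → container 4 (new)  [load 600/2000]
  1150 → container 4  [load 1750/2000]
  250 → container 3  [load 1750/2000]
  300 → container 5 (new)  [load 300/2000]
  250 → container 3  [load 2000/2000]
  1500 → container 5  [load 1800/2000]
5 containers opened.

5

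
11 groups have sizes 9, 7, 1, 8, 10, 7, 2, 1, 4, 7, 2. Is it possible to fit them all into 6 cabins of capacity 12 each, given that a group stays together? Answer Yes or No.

Yes

A valid assignment using 6 cabins:
  cabin 1: 10 + 2 = 12
  cabin 2: 9 + 2 + 1 = 12
  cabin 3: 8 + 4 = 12
  cabin 4: 7 + 1 = 8
  cabin 5: 7 = 7
  cabin 6: 7 = 7
Every load is within 12, so 6 cabins suffice.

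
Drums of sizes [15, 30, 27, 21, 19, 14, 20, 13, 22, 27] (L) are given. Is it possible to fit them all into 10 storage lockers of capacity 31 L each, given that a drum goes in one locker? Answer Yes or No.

Yes

A valid assignment using 9 storage lockers:
  locker 1: 30 = 30
  locker 2: 27 = 27
  locker 3: 27 = 27
  locker 4: 22 = 22
  locker 5: 21 = 21
  locker 6: 20 = 20
  locker 7: 19 = 19
  locker 8: 15 + 14 = 29
  locker 9: 13 = 13
That uses only 9 ≤ 10, so 10 storage lockers are enough.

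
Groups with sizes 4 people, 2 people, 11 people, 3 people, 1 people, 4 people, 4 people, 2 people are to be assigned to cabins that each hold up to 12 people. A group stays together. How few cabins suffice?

Total = 11 + 4 + 4 + 4 + 3 + 2 + 2 + 1 = 31 people.
Lower bound: ⌈31/12⌉ = 3 cabins.
A packing using 3 cabins:
  cabin 1: 11 + 1 = 12
  cabin 2: 4 + 4 + 4 = 12
  cabin 3: 3 + 2 + 2 = 7
This matches the lower bound, so 3 is optimal.

3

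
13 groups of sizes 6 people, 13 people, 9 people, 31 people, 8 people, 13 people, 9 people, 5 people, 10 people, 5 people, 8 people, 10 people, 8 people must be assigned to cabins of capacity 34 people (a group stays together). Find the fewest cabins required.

5

Total = 31 + 13 + 13 + 10 + 10 + 9 + 9 + 8 + 8 + 8 + 6 + 5 + 5 = 135 people.
Lower bound: ⌈135/34⌉ = 4 cabins.
A packing using 5 cabins:
  cabin 1: 31 = 31
  cabin 2: 13 + 13 + 8 = 34
  cabin 3: 10 + 10 + 9 + 5 = 34
  cabin 4: 9 + 8 + 8 + 6 = 31
  cabin 5: 5 = 5
No arrangement into 4 cabins stays within capacity, so 5 is optimal.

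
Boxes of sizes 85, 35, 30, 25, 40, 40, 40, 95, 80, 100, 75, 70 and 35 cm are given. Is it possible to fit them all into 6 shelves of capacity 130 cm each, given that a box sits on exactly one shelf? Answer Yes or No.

A valid assignment using 6 shelves:
  shelf 1: 100 + 30 = 130
  shelf 2: 95 + 35 = 130
  shelf 3: 85 + 40 = 125
  shelf 4: 80 + 40 = 120
  shelf 5: 75 + 40 = 115
  shelf 6: 70 + 35 + 25 = 130
Every load is within 130 cm, so 6 shelves suffice.

Yes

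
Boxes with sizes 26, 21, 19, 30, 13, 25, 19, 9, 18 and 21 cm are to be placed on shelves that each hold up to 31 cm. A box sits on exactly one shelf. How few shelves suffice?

Total = 30 + 26 + 25 + 21 + 21 + 19 + 19 + 18 + 13 + 9 = 201 cm.
Lower bound: ⌈201/31⌉ = 7 shelves.
Also, 8 boxes each exceed 31/2 cm, and no two of those can share a shelf, so at least 8 shelves are needed.
A packing using 8 shelves:
  shelf 1: 30 = 30
  shelf 2: 26 = 26
  shelf 3: 25 = 25
  shelf 4: 21 + 9 = 30
  shelf 5: 21 = 21
  shelf 6: 19 = 19
  shelf 7: 19 = 19
  shelf 8: 18 + 13 = 31
This matches the lower bound, so 8 is optimal.

8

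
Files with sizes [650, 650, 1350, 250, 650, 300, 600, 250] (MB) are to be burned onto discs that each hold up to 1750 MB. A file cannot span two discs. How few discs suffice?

3

Total = 1350 + 650 + 650 + 650 + 600 + 300 + 250 + 250 = 4700 MB.
Lower bound: ⌈4700/1750⌉ = 3 discs.
A packing using 3 discs:
  disc 1: 1350 + 300 = 1650
  disc 2: 650 + 650 + 250 = 1550
  disc 3: 650 + 600 + 250 = 1500
This matches the lower bound, so 3 is optimal.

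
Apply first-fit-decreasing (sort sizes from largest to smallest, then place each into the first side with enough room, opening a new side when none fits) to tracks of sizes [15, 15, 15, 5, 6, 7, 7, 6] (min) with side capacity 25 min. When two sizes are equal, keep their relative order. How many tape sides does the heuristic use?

4

Sorted descending: 15, 15, 15, 7, 7, 6, 6, 5.
  15 → side 1 (new)  [load 15/25]
  15 → side 2 (new)  [load 15/25]
  15 → side 3 (new)  [load 15/25]
  7 → side 1  [load 22/25]
  7 → side 2  [load 22/25]
  6 → side 3  [load 21/25]
  6 → side 4 (new)  [load 6/25]
  5 → side 4  [load 11/25]
4 tape sides opened.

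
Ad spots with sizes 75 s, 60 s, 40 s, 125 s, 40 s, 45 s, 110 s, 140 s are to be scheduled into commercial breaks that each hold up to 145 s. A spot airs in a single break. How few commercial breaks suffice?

5

Total = 140 + 125 + 110 + 75 + 60 + 45 + 40 + 40 = 635 s.
Lower bound: ⌈635/145⌉ = 5 commercial breaks.
A packing using 5 commercial breaks:
  break 1: 140 = 140
  break 2: 125 = 125
  break 3: 110 = 110
  break 4: 75 + 60 = 135
  break 5: 45 + 40 + 40 = 125
This matches the lower bound, so 5 is optimal.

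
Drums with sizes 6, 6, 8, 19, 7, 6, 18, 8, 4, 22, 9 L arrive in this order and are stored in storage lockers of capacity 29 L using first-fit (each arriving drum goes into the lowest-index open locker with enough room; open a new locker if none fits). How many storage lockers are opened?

  6 → locker 1 (new)  [load 6/29]
  6 → locker 1  [load 12/29]
  8 → locker 1  [load 20/29]
  19 → locker 2 (new)  [load 19/29]
  7 → locker 1  [load 27/29]
  6 → locker 2  [load 25/29]
  18 → locker 3 (new)  [load 18/29]
  8 → locker 3  [load 26/29]
  4 → locker 2  [load 29/29]
  22 → locker 4 (new)  [load 22/29]
  9 → locker 5 (new)  [load 9/29]
5 storage lockers opened.

5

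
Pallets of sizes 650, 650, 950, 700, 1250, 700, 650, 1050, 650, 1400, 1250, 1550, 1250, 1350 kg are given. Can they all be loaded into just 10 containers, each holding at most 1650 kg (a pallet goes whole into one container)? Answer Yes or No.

No

Total = 14050 kg; ⌈14050/1650⌉ = 9.
The bound of 9 does not rule out 10, but exhaustive search shows no assignment into 10 containers of capacity 1650 kg exists — the minimum is 11.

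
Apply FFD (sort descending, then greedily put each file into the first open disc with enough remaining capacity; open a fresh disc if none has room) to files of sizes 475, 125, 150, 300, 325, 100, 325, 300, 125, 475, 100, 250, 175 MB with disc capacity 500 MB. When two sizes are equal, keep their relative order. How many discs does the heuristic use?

Sorted descending: 475, 475, 325, 325, 300, 300, 250, 175, 150, 125, 125, 100, 100.
  475 → disc 1 (new)  [load 475/500]
  475 → disc 2 (new)  [load 475/500]
  325 → disc 3 (new)  [load 325/500]
  325 → disc 4 (new)  [load 325/500]
  300 → disc 5 (new)  [load 300/500]
  300 → disc 6 (new)  [load 300/500]
  250 → disc 7 (new)  [load 250/500]
  175 → disc 3  [load 500/500]
  150 → disc 4  [load 475/500]
  125 → disc 5  [load 425/500]
  125 → disc 6  [load 425/500]
  100 → disc 7  [load 350/500]
  100 → disc 7  [load 450/500]
7 discs opened.

7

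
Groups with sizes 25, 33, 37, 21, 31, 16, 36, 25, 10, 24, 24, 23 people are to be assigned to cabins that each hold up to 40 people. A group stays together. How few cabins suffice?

10

Total = 37 + 36 + 33 + 31 + 25 + 25 + 24 + 24 + 23 + 21 + 16 + 10 = 305 people.
Lower bound: ⌈305/40⌉ = 8 cabins.
Also, 10 groups each exceed 20 people, and no two of those can share a cabin, so at least 10 cabins are needed.
A packing using 10 cabins:
  cabin 1: 37 = 37
  cabin 2: 36 = 36
  cabin 3: 33 = 33
  cabin 4: 31 = 31
  cabin 5: 25 + 10 = 35
  cabin 6: 25 = 25
  cabin 7: 24 + 16 = 40
  cabin 8: 24 = 24
  cabin 9: 23 = 23
  cabin 10: 21 = 21
This matches the lower bound, so 10 is optimal.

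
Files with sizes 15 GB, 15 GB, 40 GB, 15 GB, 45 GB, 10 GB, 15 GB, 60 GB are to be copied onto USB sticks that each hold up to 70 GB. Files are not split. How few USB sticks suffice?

4

Total = 60 + 45 + 40 + 15 + 15 + 15 + 15 + 10 = 215 GB.
Lower bound: ⌈215/70⌉ = 4 USB sticks.
A packing using 4 USB sticks:
  USB stick 1: 60 + 10 = 70
  USB stick 2: 45 + 15 = 60
  USB stick 3: 40 + 15 + 15 = 70
  USB stick 4: 15 = 15
This matches the lower bound, so 4 is optimal.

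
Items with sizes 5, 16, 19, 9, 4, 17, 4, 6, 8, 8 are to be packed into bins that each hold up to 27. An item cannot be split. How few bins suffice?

4

Total = 19 + 17 + 16 + 9 + 8 + 8 + 6 + 5 + 4 + 4 = 96.
Lower bound: ⌈96/27⌉ = 4 bins.
A packing using 4 bins:
  bin 1: 19 + 8 = 27
  bin 2: 17 + 9 = 26
  bin 3: 16 + 8 = 24
  bin 4: 6 + 5 + 4 + 4 = 19
This matches the lower bound, so 4 is optimal.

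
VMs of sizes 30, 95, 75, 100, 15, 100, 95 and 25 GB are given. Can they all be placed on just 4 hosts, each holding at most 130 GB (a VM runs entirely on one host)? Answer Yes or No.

No

Total = 535 GB; ⌈535/130⌉ = 5.
At least 5 hosts are required, but only 4 are allowed.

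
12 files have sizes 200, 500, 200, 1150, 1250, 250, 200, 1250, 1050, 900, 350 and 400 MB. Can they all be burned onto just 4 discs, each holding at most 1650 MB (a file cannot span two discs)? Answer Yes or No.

No

Total = 7700 MB; ⌈7700/1650⌉ = 5.
At least 5 discs are required, but only 4 are allowed.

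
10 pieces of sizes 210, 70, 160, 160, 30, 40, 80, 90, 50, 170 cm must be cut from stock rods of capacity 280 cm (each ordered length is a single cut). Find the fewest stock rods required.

4

Total = 210 + 170 + 160 + 160 + 90 + 80 + 70 + 50 + 40 + 30 = 1060 cm.
Lower bound: ⌈1060/280⌉ = 4 stock rods.
A packing using 4 stock rods:
  stock rod 1: 210 + 70 = 280
  stock rod 2: 170 + 90 = 260
  stock rod 3: 160 + 80 + 40 = 280
  stock rod 4: 160 + 50 + 30 = 240
This matches the lower bound, so 4 is optimal.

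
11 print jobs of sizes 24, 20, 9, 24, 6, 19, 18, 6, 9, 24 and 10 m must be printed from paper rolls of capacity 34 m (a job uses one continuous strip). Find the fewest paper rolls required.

Total = 24 + 24 + 24 + 20 + 19 + 18 + 10 + 9 + 9 + 6 + 6 = 169 m.
Lower bound: ⌈169/34⌉ = 5 paper rolls.
Also, 6 print jobs each exceed 17 m, and no two of those can share a roll, so at least 6 paper rolls are needed.
A packing using 6 paper rolls:
  roll 1: 24 + 10 = 34
  roll 2: 24 + 9 = 33
  roll 3: 24 + 9 = 33
  roll 4: 20 + 6 + 6 = 32
  roll 5: 19 = 19
  roll 6: 18 = 18
This matches the lower bound, so 6 is optimal.

6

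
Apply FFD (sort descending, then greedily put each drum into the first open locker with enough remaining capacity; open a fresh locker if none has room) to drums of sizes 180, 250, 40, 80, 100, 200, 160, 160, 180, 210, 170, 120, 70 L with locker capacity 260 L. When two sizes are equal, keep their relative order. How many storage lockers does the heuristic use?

9

Sorted descending: 250, 210, 200, 180, 180, 170, 160, 160, 120, 100, 80, 70, 40.
  250 → locker 1 (new)  [load 250/260]
  210 → locker 2 (new)  [load 210/260]
  200 → locker 3 (new)  [load 200/260]
  180 → locker 4 (new)  [load 180/260]
  180 → locker 5 (new)  [load 180/260]
  170 → locker 6 (new)  [load 170/260]
  160 → locker 7 (new)  [load 160/260]
  160 → locker 8 (new)  [load 160/260]
  120 → locker 9 (new)  [load 120/260]
  100 → locker 7  [load 260/260]
  80 → locker 4  [load 260/260]
  70 → locker 5  [load 250/260]
  40 → locker 2  [load 250/260]
9 storage lockers opened.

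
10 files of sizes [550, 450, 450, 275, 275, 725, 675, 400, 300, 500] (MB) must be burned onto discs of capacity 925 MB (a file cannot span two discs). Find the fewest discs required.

6

Total = 725 + 675 + 550 + 500 + 450 + 450 + 400 + 300 + 275 + 275 = 4600 MB.
Lower bound: ⌈4600/925⌉ = 5 discs.
A packing using 6 discs:
  disc 1: 725 = 725
  disc 2: 675 = 675
  disc 3: 550 + 300 = 850
  disc 4: 500 + 400 = 900
  disc 5: 450 + 450 = 900
  disc 6: 275 + 275 = 550
No arrangement into 5 discs stays within capacity, so 6 is optimal.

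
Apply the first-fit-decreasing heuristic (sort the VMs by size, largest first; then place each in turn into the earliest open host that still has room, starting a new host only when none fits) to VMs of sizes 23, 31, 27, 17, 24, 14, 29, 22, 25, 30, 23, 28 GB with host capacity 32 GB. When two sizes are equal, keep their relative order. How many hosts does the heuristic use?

Sorted descending: 31, 30, 29, 28, 27, 25, 24, 23, 23, 22, 17, 14.
  31 → host 1 (new)  [load 31/32]
  30 → host 2 (new)  [load 30/32]
  29 → host 3 (new)  [load 29/32]
  28 → host 4 (new)  [load 28/32]
  27 → host 5 (new)  [load 27/32]
  25 → host 6 (new)  [load 25/32]
  24 → host 7 (new)  [load 24/32]
  23 → host 8 (new)  [load 23/32]
  23 → host 9 (new)  [load 23/32]
  22 → host 10 (new)  [load 22/32]
  17 → host 11 (new)  [load 17/32]
  14 → host 11  [load 31/32]
11 hosts opened.

11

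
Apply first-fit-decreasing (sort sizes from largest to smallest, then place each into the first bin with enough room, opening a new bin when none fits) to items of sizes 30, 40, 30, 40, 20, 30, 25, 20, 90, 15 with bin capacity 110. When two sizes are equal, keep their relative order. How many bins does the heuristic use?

Sorted descending: 90, 40, 40, 30, 30, 30, 25, 20, 20, 15.
  90 → bin 1 (new)  [load 90/110]
  40 → bin 2 (new)  [load 40/110]
  40 → bin 2  [load 80/110]
  30 → bin 2  [load 110/110]
  30 → bin 3 (new)  [load 30/110]
  30 → bin 3  [load 60/110]
  25 → bin 3  [load 85/110]
  20 → bin 1  [load 110/110]
  20 → bin 3  [load 105/110]
  15 → bin 4 (new)  [load 15/110]
4 bins opened.

4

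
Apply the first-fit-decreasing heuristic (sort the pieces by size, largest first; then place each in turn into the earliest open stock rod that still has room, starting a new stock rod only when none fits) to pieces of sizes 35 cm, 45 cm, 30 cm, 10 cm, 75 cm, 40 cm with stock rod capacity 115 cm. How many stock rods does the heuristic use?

3

Sorted descending: 75, 45, 40, 35, 30, 10.
  75 → stock rod 1 (new)  [load 75/115]
  45 → stock rod 2 (new)  [load 45/115]
  40 → stock rod 1  [load 115/115]
  35 → stock rod 2  [load 80/115]
  30 → stock rod 2  [load 110/115]
  10 → stock rod 3 (new)  [load 10/115]
3 stock rods opened.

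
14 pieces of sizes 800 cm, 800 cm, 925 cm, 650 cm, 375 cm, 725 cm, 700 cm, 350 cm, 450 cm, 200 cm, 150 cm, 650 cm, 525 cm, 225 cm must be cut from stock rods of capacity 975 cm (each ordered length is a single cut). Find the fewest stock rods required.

9

Total = 925 + 800 + 800 + 725 + 700 + 650 + 650 + 525 + 450 + 375 + 350 + 225 + 200 + 150 = 7525 cm.
Lower bound: ⌈7525/975⌉ = 8 stock rods.
A packing using 9 stock rods:
  stock rod 1: 925 = 925
  stock rod 2: 800 + 150 = 950
  stock rod 3: 800 = 800
  stock rod 4: 725 + 225 = 950
  stock rod 5: 700 + 200 = 900
  stock rod 6: 650 = 650
  stock rod 7: 650 = 650
  stock rod 8: 525 + 450 = 975
  stock rod 9: 375 + 350 = 725
No arrangement into 8 stock rods stays within capacity, so 9 is optimal.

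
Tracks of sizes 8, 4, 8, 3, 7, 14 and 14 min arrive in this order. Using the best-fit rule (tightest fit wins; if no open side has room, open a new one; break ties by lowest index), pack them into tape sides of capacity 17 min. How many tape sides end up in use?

4

  8 → side 1 (new)  [load 8/17]
  4 → side 1  [load 12/17]
  8 → side 2 (new)  [load 8/17]
  3 → side 1  [load 15/17]
  7 → side 2  [load 15/17]
  14 → side 3 (new)  [load 14/17]
  14 → side 4 (new)  [load 14/17]
4 tape sides opened.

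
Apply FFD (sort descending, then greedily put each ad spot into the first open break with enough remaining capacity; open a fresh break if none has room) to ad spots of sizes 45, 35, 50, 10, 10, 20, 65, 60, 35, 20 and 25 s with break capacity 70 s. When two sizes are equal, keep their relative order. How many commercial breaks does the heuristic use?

6

Sorted descending: 65, 60, 50, 45, 35, 35, 25, 20, 20, 10, 10.
  65 → break 1 (new)  [load 65/70]
  60 → break 2 (new)  [load 60/70]
  50 → break 3 (new)  [load 50/70]
  45 → break 4 (new)  [load 45/70]
  35 → break 5 (new)  [load 35/70]
  35 → break 5  [load 70/70]
  25 → break 4  [load 70/70]
  20 → break 3  [load 70/70]
  20 → break 6 (new)  [load 20/70]
  10 → break 2  [load 70/70]
  10 → break 6  [load 30/70]
6 commercial breaks opened.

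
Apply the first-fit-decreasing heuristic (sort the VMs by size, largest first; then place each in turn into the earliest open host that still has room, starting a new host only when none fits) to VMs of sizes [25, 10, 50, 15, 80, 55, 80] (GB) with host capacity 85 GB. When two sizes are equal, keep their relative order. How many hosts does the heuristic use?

4

Sorted descending: 80, 80, 55, 50, 25, 15, 10.
  80 → host 1 (new)  [load 80/85]
  80 → host 2 (new)  [load 80/85]
  55 → host 3 (new)  [load 55/85]
  50 → host 4 (new)  [load 50/85]
  25 → host 3  [load 80/85]
  15 → host 4  [load 65/85]
  10 → host 4  [load 75/85]
4 hosts opened.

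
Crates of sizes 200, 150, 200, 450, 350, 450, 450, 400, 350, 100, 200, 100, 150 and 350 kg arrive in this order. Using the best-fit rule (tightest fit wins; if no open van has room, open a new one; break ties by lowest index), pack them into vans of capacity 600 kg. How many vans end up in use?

8

  200 → van 1 (new)  [load 200/600]
  150 → van 1  [load 350/600]
  200 → van 1  [load 550/600]
  450 → van 2 (new)  [load 450/600]
  350 → van 3 (new)  [load 350/600]
  450 → van 4 (new)  [load 450/600]
  450 → van 5 (new)  [load 450/600]
  400 → van 6 (new)  [load 400/600]
  350 → van 7 (new)  [load 350/600]
  100 → van 2  [load 550/600]
  200 → van 6  [load 600/600]
  100 → van 4  [load 550/600]
  150 → van 5  [load 600/600]
  350 → van 8 (new)  [load 350/600]
8 vans opened.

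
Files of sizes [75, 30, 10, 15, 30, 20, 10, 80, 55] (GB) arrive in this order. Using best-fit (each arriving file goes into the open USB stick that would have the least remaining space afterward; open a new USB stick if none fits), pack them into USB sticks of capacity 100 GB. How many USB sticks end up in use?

4

  75 → USB stick 1 (new)  [load 75/100]
  30 → USB stick 2 (new)  [load 30/100]
  10 → USB stick 1  [load 85/100]
  15 → USB stick 1  [load 100/100]
  30 → USB stick 2  [load 60/100]
  20 → USB stick 2  [load 80/100]
  10 → USB stick 2  [load 90/100]
  80 → USB stick 3 (new)  [load 80/100]
  55 → USB stick 4 (new)  [load 55/100]
4 USB sticks opened.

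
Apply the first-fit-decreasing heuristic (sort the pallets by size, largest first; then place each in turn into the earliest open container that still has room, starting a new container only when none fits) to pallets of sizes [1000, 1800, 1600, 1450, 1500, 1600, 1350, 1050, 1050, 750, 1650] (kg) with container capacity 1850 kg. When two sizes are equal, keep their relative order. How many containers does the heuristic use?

Sorted descending: 1800, 1650, 1600, 1600, 1500, 1450, 1350, 1050, 1050, 1000, 750.
  1800 → container 1 (new)  [load 1800/1850]
  1650 → container 2 (new)  [load 1650/1850]
  1600 → container 3 (new)  [load 1600/1850]
  1600 → container 4 (new)  [load 1600/1850]
  1500 → container 5 (new)  [load 1500/1850]
  1450 → container 6 (new)  [load 1450/1850]
  1350 → container 7 (new)  [load 1350/1850]
  1050 → container 8 (new)  [load 1050/1850]
  1050 → container 9 (new)  [load 1050/1850]
  1000 → container 10 (new)  [load 1000/1850]
  750 → container 8  [load 1800/1850]
10 containers opened.

10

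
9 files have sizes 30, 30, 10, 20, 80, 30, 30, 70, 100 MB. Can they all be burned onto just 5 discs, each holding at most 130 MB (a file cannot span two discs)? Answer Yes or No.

Yes

A valid assignment using 4 discs:
  disc 1: 100 + 30 = 130
  disc 2: 80 + 30 + 20 = 130
  disc 3: 70 + 30 + 30 = 130
  disc 4: 10 = 10
That uses only 4 ≤ 5, so 5 discs are enough.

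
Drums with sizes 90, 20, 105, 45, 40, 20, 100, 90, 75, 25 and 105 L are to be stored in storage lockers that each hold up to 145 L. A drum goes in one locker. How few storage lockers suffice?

Total = 105 + 105 + 100 + 90 + 90 + 75 + 45 + 40 + 25 + 20 + 20 = 715 L.
Lower bound: ⌈715/145⌉ = 5 storage lockers.
Also, 6 drums each exceed 145/2 L, and no two of those can share a locker, so at least 6 storage lockers are needed.
A packing using 6 storage lockers:
  locker 1: 105 + 40 = 145
  locker 2: 105 + 25 = 130
  locker 3: 100 + 45 = 145
  locker 4: 90 + 20 + 20 = 130
  locker 5: 90 = 90
  locker 6: 75 = 75
This matches the lower bound, so 6 is optimal.

6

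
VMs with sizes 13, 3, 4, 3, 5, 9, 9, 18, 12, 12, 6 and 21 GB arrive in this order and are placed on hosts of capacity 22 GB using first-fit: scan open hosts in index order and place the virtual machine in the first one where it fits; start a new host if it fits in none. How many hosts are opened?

6

  13 → host 1 (new)  [load 13/22]
  3 → host 1  [load 16/22]
  4 → host 1  [load 20/22]
  3 → host 2 (new)  [load 3/22]
  5 → host 2  [load 8/22]
  9 → host 2  [load 17/22]
  9 → host 3 (new)  [load 9/22]
  18 → host 4 (new)  [load 18/22]
  12 → host 3  [load 21/22]
  12 → host 5 (new)  [load 12/22]
  6 → host 5  [load 18/22]
  21 → host 6 (new)  [load 21/22]
6 hosts opened.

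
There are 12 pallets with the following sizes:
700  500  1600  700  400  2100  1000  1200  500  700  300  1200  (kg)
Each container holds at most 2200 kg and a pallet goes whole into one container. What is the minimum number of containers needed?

Total = 2100 + 1600 + 1200 + 1200 + 1000 + 700 + 700 + 700 + 500 + 500 + 400 + 300 = 10900 kg.
Lower bound: ⌈10900/2200⌉ = 5 containers.
A packing using 6 containers:
  container 1: 2100 = 2100
  container 2: 1600 + 500 = 2100
  container 3: 1200 + 1000 = 2200
  container 4: 1200 + 700 + 300 = 2200
  container 5: 700 + 700 + 500 = 1900
  container 6: 400 = 400
No arrangement into 5 containers stays within capacity, so 6 is optimal.

6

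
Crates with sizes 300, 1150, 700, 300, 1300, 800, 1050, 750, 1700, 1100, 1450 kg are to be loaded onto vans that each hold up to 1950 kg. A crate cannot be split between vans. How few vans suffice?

6

Total = 1700 + 1450 + 1300 + 1150 + 1100 + 1050 + 800 + 750 + 700 + 300 + 300 = 10600 kg.
Lower bound: ⌈10600/1950⌉ = 6 vans.
A packing using 6 vans:
  van 1: 1700 = 1700
  van 2: 1450 + 300 = 1750
  van 3: 1300 + 300 = 1600
  van 4: 1150 + 800 = 1950
  van 5: 1100 + 750 = 1850
  van 6: 1050 + 700 = 1750
This matches the lower bound, so 6 is optimal.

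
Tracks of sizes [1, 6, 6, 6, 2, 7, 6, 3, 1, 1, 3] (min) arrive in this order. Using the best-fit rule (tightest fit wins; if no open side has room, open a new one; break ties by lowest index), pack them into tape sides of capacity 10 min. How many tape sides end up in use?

  1 → side 1 (new)  [load 1/10]
  6 → side 1  [load 7/10]
  6 → side 2 (new)  [load 6/10]
  6 → side 3 (new)  [load 6/10]
  2 → side 1  [load 9/10]
  7 → side 4 (new)  [load 7/10]
  6 → side 5 (new)  [load 6/10]
  3 → side 4  [load 10/10]
  1 → side 1  [load 10/10]
  1 → side 2  [load 7/10]
  3 → side 2  [load 10/10]
5 tape sides opened.

5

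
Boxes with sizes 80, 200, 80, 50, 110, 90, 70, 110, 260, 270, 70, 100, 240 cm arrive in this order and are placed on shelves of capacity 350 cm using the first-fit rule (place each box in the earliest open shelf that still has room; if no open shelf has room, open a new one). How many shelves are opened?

6

  80 → shelf 1 (new)  [load 80/350]
  200 → shelf 1  [load 280/350]
  80 → shelf 2 (new)  [load 80/350]
  50 → shelf 1  [load 330/350]
  110 → shelf 2  [load 190/350]
  90 → shelf 2  [load 280/350]
  70 → shelf 2  [load 350/350]
  110 → shelf 3 (new)  [load 110/350]
  260 → shelf 4 (new)  [load 260/350]
  270 → shelf 5 (new)  [load 270/350]
  70 → shelf 3  [load 180/350]
  100 → shelf 3  [load 280/350]
  240 → shelf 6 (new)  [load 240/350]
6 shelves opened.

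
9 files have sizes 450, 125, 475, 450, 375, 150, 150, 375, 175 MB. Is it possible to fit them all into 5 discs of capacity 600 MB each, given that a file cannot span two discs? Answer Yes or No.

Yes

A valid assignment using 5 discs:
  disc 1: 475 + 125 = 600
  disc 2: 450 + 150 = 600
  disc 3: 450 + 150 = 600
  disc 4: 375 + 175 = 550
  disc 5: 375 = 375
Every load is within 600 MB, so 5 discs suffice.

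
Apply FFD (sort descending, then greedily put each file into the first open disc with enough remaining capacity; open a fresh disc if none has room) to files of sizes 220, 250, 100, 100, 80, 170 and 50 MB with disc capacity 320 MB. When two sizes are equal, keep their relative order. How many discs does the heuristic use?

4

Sorted descending: 250, 220, 170, 100, 100, 80, 50.
  250 → disc 1 (new)  [load 250/320]
  220 → disc 2 (new)  [load 220/320]
  170 → disc 3 (new)  [load 170/320]
  100 → disc 2  [load 320/320]
  100 → disc 3  [load 270/320]
  80 → disc 4 (new)  [load 80/320]
  50 → disc 1  [load 300/320]
4 discs opened.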